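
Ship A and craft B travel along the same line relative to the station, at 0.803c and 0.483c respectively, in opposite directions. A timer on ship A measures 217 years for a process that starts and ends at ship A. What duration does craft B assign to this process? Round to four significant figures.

Transform ship A's velocity into craft B's frame: (0.803 + 0.483)/(1 + 0.803·0.483) = 1.286/1.387849, so the relative speed is 0.92661c.
γ for this relative speed: γ = 1/√(1 − 0.858606) = 2.6594.
Ship A's interval is proper; time dilation gives Δt_B = γΔτ = 2.6594 × 217 years = 577.1 years.

577.1 years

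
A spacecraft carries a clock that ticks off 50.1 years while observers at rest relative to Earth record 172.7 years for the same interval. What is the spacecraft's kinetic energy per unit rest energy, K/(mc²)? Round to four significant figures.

2.447

The time-dilation ratio gives γ = 172.7/50.1 = 3.44711.
K/(mc²) = γ − 1 = 3.44711 − 1 = 2.447.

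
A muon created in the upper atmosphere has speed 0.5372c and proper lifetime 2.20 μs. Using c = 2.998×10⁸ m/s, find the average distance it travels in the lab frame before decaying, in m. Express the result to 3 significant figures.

420 m

With β = 0.5372, γ = 1/√(1 − 0.5372²) = 1/√0.71141616 = 1.1856.
Lab-frame lifetime: Δt = γτ = 1.1856 × 2.20 μs = 2.6083 μs.
Distance: d = vΔt = 0.5372 × 2.998×10⁸ m/s × 2.6083×10^-6 s = 420 m.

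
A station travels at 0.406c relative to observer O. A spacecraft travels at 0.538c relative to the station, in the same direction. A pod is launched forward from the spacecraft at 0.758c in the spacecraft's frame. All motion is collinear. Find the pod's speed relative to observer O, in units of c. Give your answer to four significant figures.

0.9657c

Apply u = (u'+v)/(1+u'v) twice. Pod in the station frame: (0.758+0.538)/(1+0.758·0.538) = 1.296/1.407804 = 0.92058c.
That velocity, transformed to the rest frame of observer O: (0.92058+0.406)/(1+0.92058·0.406) = 1.32658/1.37375548 = 0.96566c.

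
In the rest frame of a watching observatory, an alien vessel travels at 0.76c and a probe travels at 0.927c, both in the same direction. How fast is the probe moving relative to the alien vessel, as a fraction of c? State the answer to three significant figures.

Transform to the alien vessel's frame: u' = (u − v)/(1 − uv/c²).
u' = (0.927 − 0.76)/(1 − 0.927×0.76) = 0.167/0.29548 = 0.56518.
Speed in the alien vessel's frame: 0.565c (in the same direction).

0.565c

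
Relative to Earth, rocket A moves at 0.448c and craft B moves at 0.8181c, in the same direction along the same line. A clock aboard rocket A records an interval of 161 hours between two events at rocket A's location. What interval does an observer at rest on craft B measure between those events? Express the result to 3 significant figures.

Transform rocket A's velocity into craft B's frame: (0.448 − 0.8181)/(1 − 0.448·0.8181) = −0.3701/0.6334912, so the relative speed is 0.58422c.
At |u| = 0.58422c, γ = (1 − 0.341313)^(−1/2) = 1.2321.
Rocket A's interval is proper; time dilation gives Δt_B = γΔτ = 1.2321 × 161 hours = 198 hours.

198 hours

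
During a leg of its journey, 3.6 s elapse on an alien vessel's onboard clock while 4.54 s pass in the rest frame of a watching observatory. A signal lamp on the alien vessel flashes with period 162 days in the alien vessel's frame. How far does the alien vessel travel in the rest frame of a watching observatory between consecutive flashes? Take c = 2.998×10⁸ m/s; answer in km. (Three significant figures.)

γ = Δt/Δτ = 4.54/3.6 = 1.26111.
β = √(1 − 1/γ²) = 0.60928. Lab-frame period = γτ = 1.26111×162 days = 204.3 days. Distance = βc × γτ = 0.60928 × 2.998×10⁸ m/s × 17651520 s = 3.2243×10^15 m = 3.22×10^12 km.

3.22×10^12 km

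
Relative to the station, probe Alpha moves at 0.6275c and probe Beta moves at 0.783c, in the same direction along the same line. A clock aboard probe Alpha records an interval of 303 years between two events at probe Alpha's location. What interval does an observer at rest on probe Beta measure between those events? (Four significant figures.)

318.2 years

Speed of probe Alpha in probe Beta's frame: u = (v_A − v_B)/(1 − v_A v_B/c²) = (0.6275 − 0.783)/(1 − 0.6275×0.783) = −0.1555/0.5086675 = −0.3057; |u| = 0.3057c.
γ for this relative speed: γ = 1/√(1 − 0.0934525) = 1.0503.
The clock on probe Alpha records proper time, so probe Beta measures Δt = γΔτ = 1.0503 × 303 = 318.2 years.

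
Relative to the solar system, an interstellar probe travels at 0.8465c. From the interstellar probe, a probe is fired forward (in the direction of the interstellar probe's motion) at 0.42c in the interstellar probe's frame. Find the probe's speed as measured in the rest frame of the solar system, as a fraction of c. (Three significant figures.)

0.934c

Relativistic velocity addition: u = (u' + v)/(1 + u'v/c²), with u' = 0.42c and v = 0.8465c.
Numerator: 0.42 + 0.8465 = 1.2665. Denominator: 1 + (0.42)(0.8465) = 1.35553.
u = 1.2665/1.35553 = 0.93432, so the speed is 0.934c.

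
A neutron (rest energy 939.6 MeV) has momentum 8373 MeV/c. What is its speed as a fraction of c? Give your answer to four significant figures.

0.9938c

βγ = pc/(mc²) = 8373/939.6 = 8.9112.
Since γ² = 1 + (βγ)² = 80.4095, γ = √80.4095 = 8.96713, and β = (βγ)/γ = 8.9112/8.96713 = 0.9938.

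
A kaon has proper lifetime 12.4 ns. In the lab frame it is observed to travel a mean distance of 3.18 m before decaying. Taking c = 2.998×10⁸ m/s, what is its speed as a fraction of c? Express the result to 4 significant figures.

Lab distance = (lab lifetime)·v = γτ·βc, so βγ = d/(cτ) = 3.180/(2.998×10⁸ × 1.240×10^-8) = 0.85541.
With βγ = 0.85541: γ² = 1 + (βγ)² = 1.731726, and β = (βγ)/γ = 0.85541/1.31595 = 0.6500.

0.6500c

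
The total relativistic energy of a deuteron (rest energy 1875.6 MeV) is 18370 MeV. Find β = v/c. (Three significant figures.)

0.995

γ = E/(mc²) = 18370/1875.6 = 9.7942.
β = √(1 − 1/γ²) = √(1 − 0.0104247) = √0.9895753 = 0.995.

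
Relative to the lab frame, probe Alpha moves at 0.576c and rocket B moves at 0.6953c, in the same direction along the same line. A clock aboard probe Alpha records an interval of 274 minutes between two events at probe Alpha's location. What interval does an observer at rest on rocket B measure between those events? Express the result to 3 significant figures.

280 minutes

The velocity of probe Alpha relative to rocket B is (0.576 − 0.6953)c / (1 − 0.576×0.6953) = −0.199c; relative speed 0.199c.
At |u| = 0.199c, γ = (1 − 0.039601)^(−1/2) = 1.0204.
The clock on probe Alpha records proper time, so rocket B measures Δt = γΔτ = 1.0204 × 274 = 280 minutes.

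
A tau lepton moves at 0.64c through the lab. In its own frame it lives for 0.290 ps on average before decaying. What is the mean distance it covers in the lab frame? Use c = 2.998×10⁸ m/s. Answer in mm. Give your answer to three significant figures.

0.0724 mm

γ = 1/√(1 − β²) = 1/√(1 − 0.4096) = 1/√0.5904 = 1/0.768375 = 1.3014.
Lab-frame lifetime: Δt = γτ = 1.3014 × 0.290 ps = 0.37741 ps.
Distance: d = vΔt = 0.64 × 2.998×10⁸ m/s × 3.7741×10^-13 s = 7.24×10^-5 m = 0.0724 mm.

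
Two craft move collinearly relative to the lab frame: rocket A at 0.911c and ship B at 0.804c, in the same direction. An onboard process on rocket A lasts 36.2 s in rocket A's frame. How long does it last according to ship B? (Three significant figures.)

39.5 s

The velocity of rocket A relative to ship B is (0.911 − 0.804)c / (1 − 0.911×0.804) = 0.39992c; relative speed 0.39992c.
At |u| = 0.39992c, γ = (1 − 0.159936)^(−1/2) = 1.091.
The clock on rocket A records proper time, so ship B measures Δt = γΔτ = 1.091 × 36.2 = 39.5 s.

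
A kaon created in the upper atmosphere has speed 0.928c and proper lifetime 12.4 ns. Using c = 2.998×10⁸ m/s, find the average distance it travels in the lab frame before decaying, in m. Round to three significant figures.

γ = 1/√(1 − β²) = 1/√(1 − 0.861184) = 1/√0.138816 = 1/0.37258 = 2.684.
Lab-frame lifetime: Δt = γτ = 2.684 × 12.4 ns = 33.282 ns.
Distance: d = vΔt = 0.928 × 2.998×10⁸ m/s × 3.3282×10^-8 s = 9.26 m.

9.26 m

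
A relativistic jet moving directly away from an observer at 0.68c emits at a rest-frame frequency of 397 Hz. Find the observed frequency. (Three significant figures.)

Relativistic Doppler (source moving away): f_obs = f_src · √((1−β)/(1+β)).
With β = 0.68: factor = √(0.32/1.68) = 0.43644.
f_obs = 397 × 0.43644 = 173 Hz.

173 Hz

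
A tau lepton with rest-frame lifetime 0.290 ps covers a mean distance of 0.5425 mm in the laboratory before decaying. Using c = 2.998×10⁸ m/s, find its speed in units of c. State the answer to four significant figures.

0.9874c

d = βγcτ ⇒ βγ = d/(cτ) = 5.425×10^-4 m / (8.6942×10^-5 m) = 6.2398.
β = (βγ)/√(1+(βγ)²) = 6.2398/√39.9351 = 0.9874.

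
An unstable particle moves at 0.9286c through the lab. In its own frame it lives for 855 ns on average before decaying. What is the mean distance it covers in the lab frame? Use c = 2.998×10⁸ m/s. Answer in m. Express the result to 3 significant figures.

With β = 0.9286, γ = 1/√(1 − 0.9286²) = 1/√0.13770204 = 2.6948.
Lab-frame lifetime: Δt = γτ = 2.6948 × 855 ns = 2304.1 ns.
Distance: d = vΔt = 0.9286 × 2.998×10⁸ m/s × 2.3041×10^-6 s = 641 m.

641 m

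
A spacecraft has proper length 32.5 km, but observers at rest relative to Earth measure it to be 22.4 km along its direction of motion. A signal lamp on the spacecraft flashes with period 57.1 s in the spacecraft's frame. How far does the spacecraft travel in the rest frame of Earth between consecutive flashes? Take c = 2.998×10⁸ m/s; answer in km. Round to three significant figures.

1.80×10^7 km

From L = L₀/γ: γ = 32.5/22.4 = 1.45089.
β = √(1 − 1/γ²) = 0.72454. Lab-frame period = γτ = 1.45089×57.1 s = 82.846 s. Distance = βc × γτ = 0.72454 × 2.998×10⁸ m/s × 82.846 s = 1.7996×10^10 m = 1.80×10^7 km.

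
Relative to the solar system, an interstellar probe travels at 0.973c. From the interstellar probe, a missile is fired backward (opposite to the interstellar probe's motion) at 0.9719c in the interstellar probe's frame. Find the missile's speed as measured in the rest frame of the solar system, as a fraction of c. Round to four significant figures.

0.02024c

In units of c, u = (u' + v)/(1 + u'v) with u' = −0.9719 and v = 0.973.
Numerator: −0.9719 + 0.973 = 0.0011. Denominator: 1 + (−0.9719)(0.973) = 0.0543413.
u = 0.0011/0.0543413 = 0.020242, so the speed is 0.02024c.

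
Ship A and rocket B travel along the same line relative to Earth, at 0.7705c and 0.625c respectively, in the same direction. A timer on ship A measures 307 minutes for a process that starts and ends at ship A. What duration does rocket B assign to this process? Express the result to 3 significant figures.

320 minutes

Transform ship A's velocity into rocket B's frame: (0.7705 − 0.625)/(1 − 0.7705·0.625) = 0.1455/0.5184375, so the relative speed is 0.28065c.
γ for this relative speed: γ = 1/√(1 − 0.0787644) = 1.0419.
Ship A's interval is proper; time dilation gives Δt_B = γΔτ = 1.0419 × 307 minutes = 320 minutes.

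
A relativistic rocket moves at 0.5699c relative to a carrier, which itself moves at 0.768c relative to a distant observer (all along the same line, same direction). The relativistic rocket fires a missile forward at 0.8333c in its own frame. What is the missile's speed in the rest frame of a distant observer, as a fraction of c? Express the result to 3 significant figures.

First combine the missile and relativistic rocket (S''→S'): u₁ = (0.8333 + 0.5699)/(1 + 0.8333×0.5699) = 1.4032/1.47489767 = 0.95139.
Then combine with the carrier (S'→S): u = (0.95139 + 0.768)/(1 + 0.95139×0.768) = 1.71939/1.73066752 = 0.99348.

0.993c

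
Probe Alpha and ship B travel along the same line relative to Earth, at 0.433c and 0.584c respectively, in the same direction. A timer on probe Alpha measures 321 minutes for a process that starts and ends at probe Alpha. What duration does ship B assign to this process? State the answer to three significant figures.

Transform probe Alpha's velocity into ship B's frame: (0.433 − 0.584)/(1 − 0.433·0.584) = −0.151/0.747128, so the relative speed is 0.20211c.
γ for this relative speed: γ = 1/√(1 − 0.0408485) = 1.0211.
The clock on probe Alpha records proper time, so ship B measures Δt = γΔτ = 1.0211 × 321 = 328 minutes.

328 minutes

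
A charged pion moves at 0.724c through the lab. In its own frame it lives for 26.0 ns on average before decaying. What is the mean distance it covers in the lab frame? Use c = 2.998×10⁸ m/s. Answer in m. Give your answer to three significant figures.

8.18 m

With β = 0.724, γ = 1/√(1 − 0.724²) = 1/√0.475824 = 1.4497.
Lab-frame lifetime: Δt = γτ = 1.4497 × 26.0 ns = 37.692 ns.
Distance: d = vΔt = 0.724 × 2.998×10⁸ m/s × 3.7692×10^-8 s = 8.18 m.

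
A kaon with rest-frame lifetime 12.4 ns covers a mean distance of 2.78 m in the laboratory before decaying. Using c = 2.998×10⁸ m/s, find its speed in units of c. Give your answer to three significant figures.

0.599c

Lab distance = (lab lifetime)·v = γτ·βc, so βγ = d/(cτ) = 2.780/(2.998×10⁸ × 1.240×10^-8) = 0.74781.
With βγ = 0.74781: γ² = 1 + (βγ)² = 1.55922, and β = (βγ)/γ = 0.74781/1.24869 = 0.599.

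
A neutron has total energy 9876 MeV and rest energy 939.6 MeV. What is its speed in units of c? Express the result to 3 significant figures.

γ = E/(mc²) = 9876/939.6 = 10.511.
β = √(1 − 1/γ²) = √(1 − 0.00905132) = √0.99094868 = 0.995.

0.995c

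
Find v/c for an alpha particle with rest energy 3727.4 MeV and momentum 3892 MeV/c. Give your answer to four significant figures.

0.7222

βγ = pc/(mc²) = 3892/3727.4 = 1.0442.
Since γ² = 1 + (βγ)² = 2.09035, γ = √2.09035 = 1.4458, and β = (βγ)/γ = 1.0442/1.4458 = 0.7222.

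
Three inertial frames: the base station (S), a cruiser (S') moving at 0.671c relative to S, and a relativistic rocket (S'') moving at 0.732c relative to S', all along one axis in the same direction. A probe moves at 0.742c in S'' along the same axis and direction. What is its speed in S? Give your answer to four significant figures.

Apply u = (u'+v)/(1+u'v) twice. Probe in the cruiser frame: (0.742+0.732)/(1+0.742·0.732) = 1.474/1.543144 = 0.95519c.
That velocity, transformed to the rest frame of the base station: (0.95519+0.671)/(1+0.95519·0.671) = 1.62619/1.64093249 = 0.99102c.

0.9910c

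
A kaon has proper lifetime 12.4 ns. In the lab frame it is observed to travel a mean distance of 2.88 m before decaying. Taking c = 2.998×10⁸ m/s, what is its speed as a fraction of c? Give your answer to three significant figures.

0.612c

Lab distance = (lab lifetime)·v = γτ·βc, so βγ = d/(cτ) = 2.880/(2.998×10⁸ × 1.240×10^-8) = 0.77471.
With βγ = 0.77471: γ² = 1 + (βγ)² = 1.600176, and β = (βγ)/γ = 0.77471/1.26498 = 0.612.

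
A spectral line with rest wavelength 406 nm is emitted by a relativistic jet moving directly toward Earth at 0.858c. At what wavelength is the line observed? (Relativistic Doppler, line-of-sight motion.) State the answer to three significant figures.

Relativistic Doppler for wavelength: λ_obs = λ_src · √((1−β)/(1+β)).
With β = 0.858: factor = √(0.142/1.858) = 0.27645.
λ_obs = 406 × 0.27645 = 112 nm.

112 nm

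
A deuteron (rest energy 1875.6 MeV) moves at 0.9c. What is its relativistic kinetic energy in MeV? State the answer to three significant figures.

With β = 0.9, γ = 1/√(1 − 0.9²) = 1/√0.19 = 2.2942.
Kinetic energy: K = (γ − 1)mc² = (2.2942 − 1) × 1875.6 MeV = 1.2942 × 1875.6 = 2430 MeV.

2430 MeV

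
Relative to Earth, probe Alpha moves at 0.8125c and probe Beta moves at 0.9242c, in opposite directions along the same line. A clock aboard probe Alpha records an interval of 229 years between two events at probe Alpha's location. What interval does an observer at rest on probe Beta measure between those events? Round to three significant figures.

1800 years

The velocity of probe Alpha relative to probe Beta is (0.8125 + 0.9242)c / (1 + 0.8125×0.9242) = 0.99188c; relative speed 0.99188c.
γ for this relative speed: γ = 1/√(1 − 0.983826) = 7.8631.
The clock on probe Alpha records proper time, so probe Beta measures Δt = γΔτ = 7.8631 × 229 = 1800 years.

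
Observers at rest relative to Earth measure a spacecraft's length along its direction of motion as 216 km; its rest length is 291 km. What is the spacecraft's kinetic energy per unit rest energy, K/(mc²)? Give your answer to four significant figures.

0.3472

From L = L₀/γ: γ = 291/216 = 1.34722.
Since K = (γ−1)mc², K/(mc²) = 1.34722 − 1 = 0.3472.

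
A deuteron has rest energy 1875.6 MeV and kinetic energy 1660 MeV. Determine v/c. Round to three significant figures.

K = (γ−1)mc², so γ = 1 + 1660/1875.6 = 1.8851.
Then v/c = √(1 − γ⁻²) = √(1 − 0.281405) = √0.718595 = 0.848.

0.848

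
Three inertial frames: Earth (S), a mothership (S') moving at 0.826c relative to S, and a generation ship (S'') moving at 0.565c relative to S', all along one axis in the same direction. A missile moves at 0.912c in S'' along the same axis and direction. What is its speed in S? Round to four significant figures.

Compose velocities in two stages. Stage 1 (into S'): u₁ = (0.912+0.565)/(1+0.912×0.565) = 0.97474.
Stage 2 (into S): u = (0.97474+0.826)/(1+0.97474×0.826) = 0.99757, so the speed is 0.9976c.

0.9976c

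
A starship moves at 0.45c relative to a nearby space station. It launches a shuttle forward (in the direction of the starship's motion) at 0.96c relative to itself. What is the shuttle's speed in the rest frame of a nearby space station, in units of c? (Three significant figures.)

0.985c

In units of c, u = (u' + v)/(1 + u'v) with u' = 0.96 and v = 0.45.
Numerator: 0.96 + 0.45 = 1.41. Denominator: 1 + (0.96)(0.45) = 1.432.
u = 1.41/1.432 = 0.98464, so the speed is 0.985c.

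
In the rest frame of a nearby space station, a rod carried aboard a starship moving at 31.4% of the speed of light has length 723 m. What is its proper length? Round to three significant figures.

β² = 0.098596, so γ = 1/√0.901404 = 1.0533.
Proper length: L₀ = γ·L = 1.0533 × 723 = 762 m.

762 m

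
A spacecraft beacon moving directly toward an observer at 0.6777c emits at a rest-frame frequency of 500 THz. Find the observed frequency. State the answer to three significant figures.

1140 THz

Relativistic Doppler (source moving toward): f_obs = f_src · √((1+β)/(1−β)).
With β = 0.6777: factor = √(1.6777/0.3223) = 2.2815.
f_obs = 500 × 2.2815 = 1140 THz.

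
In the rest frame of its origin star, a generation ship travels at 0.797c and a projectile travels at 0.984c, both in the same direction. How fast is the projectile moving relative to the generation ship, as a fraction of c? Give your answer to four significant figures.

Transform to the generation ship's frame: u' = (u − v)/(1 − uv/c²).
u' = (0.984 − 0.797)/(1 − 0.984×0.797) = 0.187/0.215752 = 0.86674.
Speed in the generation ship's frame: 0.8667c (in the same direction).

0.8667c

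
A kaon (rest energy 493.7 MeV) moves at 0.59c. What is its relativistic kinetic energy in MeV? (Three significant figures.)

118 MeV

γ = 1/√(1 − β²) = 1/√(1 − 0.3481) = 1/√0.6519 = 1/0.807403 = 1.23854.
Kinetic energy: K = (γ − 1)mc² = (1.23854 − 1) × 493.7 MeV = 0.23854 × 493.7 = 118 MeV.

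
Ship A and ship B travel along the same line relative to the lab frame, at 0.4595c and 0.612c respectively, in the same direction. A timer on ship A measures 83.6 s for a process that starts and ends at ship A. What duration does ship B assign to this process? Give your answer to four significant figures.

85.55 s

Speed of ship A in ship B's frame: u = (v_A − v_B)/(1 − v_A v_B/c²) = (0.4595 − 0.612)/(1 − 0.4595×0.612) = −0.1525/0.718786 = −0.21216; |u| = 0.21216c.
γ for this relative speed: γ = 1/√(1 − 0.0450119) = 1.0233.
The clock on ship A records proper time, so ship B measures Δt = γΔτ = 1.0233 × 83.6 = 85.55 s.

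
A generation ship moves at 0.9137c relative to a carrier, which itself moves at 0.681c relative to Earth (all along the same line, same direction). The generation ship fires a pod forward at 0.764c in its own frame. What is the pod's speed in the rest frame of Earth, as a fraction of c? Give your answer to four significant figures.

0.9977c

Compose velocities in two stages. Stage 1 (into S'): u₁ = (0.764+0.9137)/(1+0.764×0.9137) = 0.98801.
Stage 2 (into S): u = (0.98801+0.681)/(1+0.98801×0.681) = 0.99771, so the speed is 0.9977c.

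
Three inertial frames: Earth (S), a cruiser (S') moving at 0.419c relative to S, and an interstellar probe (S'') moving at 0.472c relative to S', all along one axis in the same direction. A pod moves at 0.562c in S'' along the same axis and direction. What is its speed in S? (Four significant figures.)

0.9209c

Apply u = (u'+v)/(1+u'v) twice. Pod in the cruiser frame: (0.562+0.472)/(1+0.562·0.472) = 1.034/1.265264 = 0.81722c.
That velocity, transformed to the rest frame of Earth: (0.81722+0.419)/(1+0.81722·0.419) = 1.23622/1.34241518 = 0.92089c.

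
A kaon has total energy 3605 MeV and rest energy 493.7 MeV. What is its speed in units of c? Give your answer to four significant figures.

Total energy E = γmc² gives γ = 3605/493.7 = 7.302.
Hence β = √(1 − 1/γ²) = √(1 − 0.018755) = √0.981245 = 0.9906.

0.9906c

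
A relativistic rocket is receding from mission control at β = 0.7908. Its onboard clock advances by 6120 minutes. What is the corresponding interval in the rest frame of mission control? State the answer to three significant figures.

With β = 0.7908, γ = 1/√(1 − 0.7908²) = 1/√0.37463536 = 1.6338.
The onboard clock measures proper time, so the interval in the rest frame of mission control is dilated: Δt = γ·Δτ = 1.6338 × 6120 minutes = 10000 minutes.

10000 minutes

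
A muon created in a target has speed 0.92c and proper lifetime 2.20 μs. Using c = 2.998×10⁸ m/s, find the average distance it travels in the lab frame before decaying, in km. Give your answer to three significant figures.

With β = 0.92, γ = 1/√(1 − 0.92²) = 1/√0.1536 = 2.5516.
Lab-frame lifetime: Δt = γτ = 2.5516 × 2.20 μs = 5.6135 μs.
Distance: d = vΔt = 0.92 × 2.998×10⁸ m/s × 5.6135×10^-6 s = 1550 m = 1.55 km.

1.55 km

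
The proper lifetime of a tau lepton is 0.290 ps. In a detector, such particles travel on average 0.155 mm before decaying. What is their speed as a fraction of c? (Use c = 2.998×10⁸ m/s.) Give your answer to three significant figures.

0.872c

d = βγcτ ⇒ βγ = d/(cτ) = 1.550×10^-4 m / (8.6942×10^-5 m) = 1.7828.
β = (βγ)/√(1+(βγ)²) = 1.7828/√4.17838 = 0.872.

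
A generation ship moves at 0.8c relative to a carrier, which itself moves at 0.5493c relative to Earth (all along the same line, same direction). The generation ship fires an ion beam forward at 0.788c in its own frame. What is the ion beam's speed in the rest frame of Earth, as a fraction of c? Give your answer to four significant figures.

0.9924c

First combine the ion beam and generation ship (S''→S'): u₁ = (0.788 + 0.8)/(1 + 0.788×0.8) = 1.588/1.6304 = 0.97399.
Then combine with the carrier (S'→S): u = (0.97399 + 0.5493)/(1 + 0.97399×0.5493) = 1.52329/1.535012707 = 0.99236.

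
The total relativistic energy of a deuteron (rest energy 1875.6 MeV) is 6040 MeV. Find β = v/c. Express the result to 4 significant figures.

0.9506

γ = E/(mc²) = 6040/1875.6 = 3.2203.
β = √(1 − 1/γ²) = √(1 − 0.0964289) = √0.9035711 = 0.9506.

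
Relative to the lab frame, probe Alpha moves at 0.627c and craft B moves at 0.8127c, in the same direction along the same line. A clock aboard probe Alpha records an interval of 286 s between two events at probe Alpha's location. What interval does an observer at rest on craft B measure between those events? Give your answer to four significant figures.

309.0 s

Speed of probe Alpha in craft B's frame: u = (v_A − v_B)/(1 − v_A v_B/c²) = (0.627 − 0.8127)/(1 − 0.627×0.8127) = −0.1857/0.4904371 = −0.37864; |u| = 0.37864c.
At |u| = 0.37864c, γ = (1 − 0.143368)^(−1/2) = 1.0804.
The clock on probe Alpha records proper time, so craft B measures Δt = γΔτ = 1.0804 × 286 = 309.0 s.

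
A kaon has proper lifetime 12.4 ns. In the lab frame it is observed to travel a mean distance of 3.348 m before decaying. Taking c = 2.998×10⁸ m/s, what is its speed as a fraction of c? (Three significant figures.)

d = βγcτ ⇒ βγ = d/(cτ) = 3.348 m / (3.71752 m) = 0.9006.
β = (βγ)/√(1+(βγ)²) = 0.9006/√1.81108 = 0.669.

0.669c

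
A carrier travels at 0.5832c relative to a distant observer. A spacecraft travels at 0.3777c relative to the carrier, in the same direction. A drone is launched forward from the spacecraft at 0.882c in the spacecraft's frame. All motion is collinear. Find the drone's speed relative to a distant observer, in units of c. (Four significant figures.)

First combine the drone and spacecraft (S''→S'): u₁ = (0.882 + 0.3777)/(1 + 0.882×0.3777) = 1.2597/1.3331314 = 0.94492.
Then combine with the carrier (S'→S): u = (0.94492 + 0.5832)/(1 + 0.94492×0.5832) = 1.52812/1.551077344 = 0.9852.

0.9852c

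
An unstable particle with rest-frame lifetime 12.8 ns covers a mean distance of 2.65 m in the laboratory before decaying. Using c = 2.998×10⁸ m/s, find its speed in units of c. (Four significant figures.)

0.5682c

Lab distance = (lab lifetime)·v = γτ·βc, so βγ = d/(cτ) = 2.650/(2.998×10⁸ × 1.280×10^-8) = 0.69056.
With βγ = 0.69056: γ² = 1 + (βγ)² = 1.476873, and β = (βγ)/γ = 0.69056/1.21527 = 0.5682.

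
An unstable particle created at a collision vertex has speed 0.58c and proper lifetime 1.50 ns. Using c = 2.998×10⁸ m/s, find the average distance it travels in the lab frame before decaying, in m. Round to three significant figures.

β² = 0.3364, so γ = 1/√0.6636 = 1.2276.
Lab-frame lifetime: Δt = γτ = 1.2276 × 1.50 ns = 1.8414 ns.
Distance: d = vΔt = 0.58 × 2.998×10⁸ m/s × 1.8414×10^-9 s = 0.320 m.

0.320 m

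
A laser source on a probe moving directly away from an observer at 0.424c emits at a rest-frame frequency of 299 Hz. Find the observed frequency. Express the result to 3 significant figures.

Relativistic Doppler (source moving away): f_obs = f_src · √((1−β)/(1+β)).
With β = 0.424: factor = √(0.576/1.424) = 0.636.
f_obs = 299 × 0.636 = 190 Hz.

190 Hz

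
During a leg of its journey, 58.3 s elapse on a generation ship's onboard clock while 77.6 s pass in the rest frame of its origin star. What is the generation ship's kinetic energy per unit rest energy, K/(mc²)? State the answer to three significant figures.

The time-dilation ratio gives γ = 77.6/58.3 = 1.33105.
K/(mc²) = γ − 1 = 1.33105 − 1 = 0.331.

0.331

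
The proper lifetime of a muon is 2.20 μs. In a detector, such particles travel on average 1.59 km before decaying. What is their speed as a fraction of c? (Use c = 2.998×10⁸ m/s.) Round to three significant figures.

Lab distance = (lab lifetime)·v = γτ·βc, so βγ = d/(cτ) = 1590/(2.998×10⁸ × 2.200×10^-6) = 2.4107.
With βγ = 2.4107: γ² = 1 + (βγ)² = 6.81147, and β = (βγ)/γ = 2.4107/2.60988 = 0.924.

0.924c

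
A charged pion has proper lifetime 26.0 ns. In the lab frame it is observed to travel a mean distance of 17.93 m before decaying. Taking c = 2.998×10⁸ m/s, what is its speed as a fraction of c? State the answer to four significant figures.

Let x = d/(cτ) = 17.93 m / (2.998×10⁸ m/s × 2.600×10^-8 s) = 2.3003. Since d = βγcτ, x = βγ = β/√(1−β²).
Solving: β² = x²/(1+x²) = 5.29138/6.29138 = 0.841052, so β = 0.9171.

0.9171c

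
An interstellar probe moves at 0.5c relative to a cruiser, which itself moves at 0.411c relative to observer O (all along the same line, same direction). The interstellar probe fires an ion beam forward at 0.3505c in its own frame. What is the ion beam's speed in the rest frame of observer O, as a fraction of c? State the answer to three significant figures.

0.875c

Apply u = (u'+v)/(1+u'v) twice. Ion beam in the cruiser frame: (0.3505+0.5)/(1+0.3505·0.5) = 0.8505/1.17525 = 0.72368c.
That velocity, transformed to the rest frame of observer O: (0.72368+0.411)/(1+0.72368·0.411) = 1.13468/1.29743248 = 0.87456c.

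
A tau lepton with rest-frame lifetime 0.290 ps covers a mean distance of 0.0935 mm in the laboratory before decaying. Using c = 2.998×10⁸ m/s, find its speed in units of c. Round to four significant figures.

0.7323c

d = βγcτ ⇒ βγ = d/(cτ) = 9.350×10^-5 m / (8.6942×10^-5 m) = 1.0754.
β = (βγ)/√(1+(βγ)²) = 1.0754/√2.15649 = 0.7323.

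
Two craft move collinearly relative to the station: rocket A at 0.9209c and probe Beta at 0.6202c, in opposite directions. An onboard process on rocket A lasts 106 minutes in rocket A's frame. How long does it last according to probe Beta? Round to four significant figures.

544.7 minutes

Speed of rocket A in probe Beta's frame: u = (v_A + v_B)/(1 + v_A v_B/c²) = (0.9209 + 0.6202)/(1 + 0.9209×0.6202) = 1.5411/1.57114218 = 0.98088; |u| = 0.98088c.
γ for this relative speed: γ = 1/√(1 − 0.962126) = 5.1384.
The clock on rocket A records proper time, so probe Beta measures Δt = γΔτ = 5.1384 × 106 = 544.7 minutes.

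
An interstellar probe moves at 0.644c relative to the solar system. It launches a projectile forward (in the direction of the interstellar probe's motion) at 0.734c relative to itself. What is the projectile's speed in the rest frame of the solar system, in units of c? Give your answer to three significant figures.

In units of c, u = (u' + v)/(1 + u'v) with u' = 0.734 and v = 0.644.
Numerator: 0.734 + 0.644 = 1.378. Denominator: 1 + (0.734)(0.644) = 1.472696.
u = 1.378/1.472696 = 0.9357, so the speed is 0.936c.

0.936c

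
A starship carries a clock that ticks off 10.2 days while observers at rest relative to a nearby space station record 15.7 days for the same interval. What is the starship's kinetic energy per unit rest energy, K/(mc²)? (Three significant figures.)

γ = Δt/Δτ = 15.7/10.2 = 1.53922.
K/(mc²) = γ − 1 = 1.53922 − 1 = 0.539.

0.539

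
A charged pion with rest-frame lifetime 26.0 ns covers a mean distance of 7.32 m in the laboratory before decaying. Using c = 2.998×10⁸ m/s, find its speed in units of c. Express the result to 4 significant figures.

0.6846c

d = βγcτ ⇒ βγ = d/(cτ) = 7.320 m / (7.7948 m) = 0.93909.
β = (βγ)/√(1+(βγ)²) = 0.93909/√1.88189 = 0.6846.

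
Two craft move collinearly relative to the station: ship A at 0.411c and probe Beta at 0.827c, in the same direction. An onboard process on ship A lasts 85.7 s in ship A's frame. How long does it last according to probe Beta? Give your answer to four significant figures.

110.4 s

Transform ship A's velocity into probe Beta's frame: (0.411 − 0.827)/(1 − 0.411·0.827) = −0.416/0.660103, so the relative speed is 0.6302c.
At |u| = 0.6302c, γ = (1 − 0.397152)^(−1/2) = 1.2879.
Ship A's interval is proper; time dilation gives Δt_B = γΔτ = 1.2879 × 85.7 s = 110.4 s.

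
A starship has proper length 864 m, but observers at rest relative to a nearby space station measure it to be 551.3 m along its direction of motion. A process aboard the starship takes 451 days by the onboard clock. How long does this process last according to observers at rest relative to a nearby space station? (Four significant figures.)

Length contraction gives γ = L₀/L = 864/551.3 = 1.5672.
Δt = γΔτ = 1.5672 × 451 = 706.8 days.

706.8 days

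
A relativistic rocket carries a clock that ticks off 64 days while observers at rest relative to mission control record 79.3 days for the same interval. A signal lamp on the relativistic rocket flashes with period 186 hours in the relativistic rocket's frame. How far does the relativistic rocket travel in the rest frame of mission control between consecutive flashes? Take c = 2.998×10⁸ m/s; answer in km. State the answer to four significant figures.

1.469×10^11 km

γ = Δt/Δτ = 79.3/64 = 1.23906.
β = √(1 − 1/γ²) = 0.59046. Lab-frame period = γτ = 1.23906×186 hours = 230.47 hours. Distance = βc × γτ = 0.59046 × 2.998×10⁸ m/s × 829692 s = 1.4687×10^14 m = 1.469×10^11 km.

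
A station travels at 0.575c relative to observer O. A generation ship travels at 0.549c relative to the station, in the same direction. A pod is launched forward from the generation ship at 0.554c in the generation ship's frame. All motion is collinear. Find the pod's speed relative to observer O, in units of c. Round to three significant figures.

Apply u = (u'+v)/(1+u'v) twice. Pod in the station frame: (0.554+0.549)/(1+0.554·0.549) = 1.103/1.304146 = 0.84576c.
That velocity, transformed to the rest frame of observer O: (0.84576+0.575)/(1+0.84576·0.575) = 1.42076/1.486312 = 0.9559c.

0.956c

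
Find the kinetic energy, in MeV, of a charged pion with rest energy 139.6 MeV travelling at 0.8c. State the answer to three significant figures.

93.1 MeV

Lorentz factor: γ = (1 − 0.64)^(−1/2) = 1.66667.
Kinetic energy: K = (γ − 1)mc² = (1.66667 − 1) × 139.6 MeV = 0.66667 × 139.6 = 93.1 MeV.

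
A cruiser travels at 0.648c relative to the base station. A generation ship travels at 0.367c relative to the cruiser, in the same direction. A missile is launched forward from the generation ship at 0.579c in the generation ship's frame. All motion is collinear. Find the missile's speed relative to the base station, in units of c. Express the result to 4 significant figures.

Apply u = (u'+v)/(1+u'v) twice. Missile in the cruiser frame: (0.579+0.367)/(1+0.579·0.367) = 0.946/1.212493 = 0.78021c.
That velocity, transformed to the rest frame of the base station: (0.78021+0.648)/(1+0.78021·0.648) = 1.42821/1.50557608 = 0.94861c.

0.9486c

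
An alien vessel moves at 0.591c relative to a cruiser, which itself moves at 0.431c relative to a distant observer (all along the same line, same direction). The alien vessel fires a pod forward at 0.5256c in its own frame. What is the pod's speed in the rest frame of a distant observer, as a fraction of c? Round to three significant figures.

0.938c

Compose velocities in two stages. Stage 1 (into S'): u₁ = (0.5256+0.591)/(1+0.5256×0.591) = 0.85196.
Stage 2 (into S): u = (0.85196+0.431)/(1+0.85196×0.431) = 0.93839, so the speed is 0.938c.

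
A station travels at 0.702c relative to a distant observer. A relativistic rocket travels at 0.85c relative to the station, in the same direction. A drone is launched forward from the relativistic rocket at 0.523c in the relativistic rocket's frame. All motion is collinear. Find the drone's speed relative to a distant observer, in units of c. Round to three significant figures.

First combine the drone and relativistic rocket (S''→S'): u₁ = (0.523 + 0.85)/(1 + 0.523×0.85) = 1.373/1.44455 = 0.95047.
Then combine with the station (S'→S): u = (0.95047 + 0.702)/(1 + 0.95047×0.702) = 1.65247/1.66722994 = 0.99115.

0.991c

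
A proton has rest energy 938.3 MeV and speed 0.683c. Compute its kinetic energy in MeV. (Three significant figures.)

346 MeV

With β = 0.683, γ = 1/√(1 − 0.683²) = 1/√0.533511 = 1.36908.
Kinetic energy: K = (γ − 1)mc² = (1.36908 − 1) × 938.3 MeV = 0.36908 × 938.3 = 346 MeV.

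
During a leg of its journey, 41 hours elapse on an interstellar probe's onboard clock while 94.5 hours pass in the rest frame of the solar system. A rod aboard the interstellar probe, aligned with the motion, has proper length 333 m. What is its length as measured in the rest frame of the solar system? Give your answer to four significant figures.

The time-dilation ratio gives γ = 94.5/41 = 2.30488.
L = L₀/γ = 333/2.30488 = 144.5 m.

144.5 m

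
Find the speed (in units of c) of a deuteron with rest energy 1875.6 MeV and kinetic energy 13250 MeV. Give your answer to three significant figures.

K = (γ−1)mc², so γ = 1 + 13250/1875.6 = 8.0644.
Then v/c = √(1 − γ⁻²) = √(1 − 0.0153764) = √0.9846236 = 0.992.

0.992c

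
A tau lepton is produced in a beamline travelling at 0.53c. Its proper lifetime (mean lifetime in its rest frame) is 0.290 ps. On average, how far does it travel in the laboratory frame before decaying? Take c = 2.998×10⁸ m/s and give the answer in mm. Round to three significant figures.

0.0543 mm

Lorentz factor: γ = (1 − 0.2809)^(−1/2) = 1.1792.
Lab-frame lifetime: Δt = γτ = 1.1792 × 0.290 ps = 0.34197 ps.
Distance: d = vΔt = 0.53 × 2.998×10⁸ m/s × 3.4197×10^-13 s = 5.43×10^-5 m = 0.0543 mm.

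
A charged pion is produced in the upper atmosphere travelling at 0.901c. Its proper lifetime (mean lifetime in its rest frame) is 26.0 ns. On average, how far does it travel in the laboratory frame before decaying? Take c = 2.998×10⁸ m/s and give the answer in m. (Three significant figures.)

16.2 m

With β = 0.901, γ = 1/√(1 − 0.901²) = 1/√0.188199 = 2.3051.
Lab-frame lifetime: Δt = γτ = 2.3051 × 26.0 ns = 59.933 ns.
Distance: d = vΔt = 0.901 × 2.998×10⁸ m/s × 5.9933×10^-8 s = 16.2 m.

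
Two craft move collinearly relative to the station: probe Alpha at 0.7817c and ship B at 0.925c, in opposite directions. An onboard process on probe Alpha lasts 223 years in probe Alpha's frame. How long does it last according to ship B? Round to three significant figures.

The velocity of probe Alpha relative to ship B is (0.7817 + 0.925)c / (1 + 0.7817×0.925) = 0.9905c; relative speed 0.9905c.
γ for this relative speed: γ = 1/√(1 − 0.98109) = 7.272.
The clock on probe Alpha records proper time, so ship B measures Δt = γΔτ = 7.272 × 223 = 1620 years.

1620 years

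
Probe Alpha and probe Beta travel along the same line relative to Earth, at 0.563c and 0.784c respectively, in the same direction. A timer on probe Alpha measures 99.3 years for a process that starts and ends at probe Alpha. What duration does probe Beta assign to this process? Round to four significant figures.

108.1 years

The velocity of probe Alpha relative to probe Beta is (0.563 − 0.784)c / (1 − 0.563×0.784) = −0.39563c; relative speed 0.39563c.
At |u| = 0.39563c, γ = (1 − 0.156523)^(−1/2) = 1.0888.
The clock on probe Alpha records proper time, so probe Beta measures Δt = γΔτ = 1.0888 × 99.3 = 108.1 years.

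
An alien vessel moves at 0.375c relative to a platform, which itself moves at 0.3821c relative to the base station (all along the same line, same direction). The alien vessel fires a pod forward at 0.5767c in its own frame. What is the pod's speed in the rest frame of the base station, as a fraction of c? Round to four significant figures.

0.8965c

First combine the pod and alien vessel (S''→S'): u₁ = (0.5767 + 0.375)/(1 + 0.5767×0.375) = 0.9517/1.2162625 = 0.78248.
Then combine with the platform (S'→S): u = (0.78248 + 0.3821)/(1 + 0.78248×0.3821) = 1.16458/1.298985608 = 0.89653.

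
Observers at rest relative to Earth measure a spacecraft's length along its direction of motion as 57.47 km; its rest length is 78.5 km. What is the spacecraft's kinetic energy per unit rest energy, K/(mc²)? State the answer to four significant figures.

0.3659

γ = L₀/L = 78.5/57.47 = 1.36593.
K/(mc²) = γ − 1 = 1.36593 − 1 = 0.3659.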